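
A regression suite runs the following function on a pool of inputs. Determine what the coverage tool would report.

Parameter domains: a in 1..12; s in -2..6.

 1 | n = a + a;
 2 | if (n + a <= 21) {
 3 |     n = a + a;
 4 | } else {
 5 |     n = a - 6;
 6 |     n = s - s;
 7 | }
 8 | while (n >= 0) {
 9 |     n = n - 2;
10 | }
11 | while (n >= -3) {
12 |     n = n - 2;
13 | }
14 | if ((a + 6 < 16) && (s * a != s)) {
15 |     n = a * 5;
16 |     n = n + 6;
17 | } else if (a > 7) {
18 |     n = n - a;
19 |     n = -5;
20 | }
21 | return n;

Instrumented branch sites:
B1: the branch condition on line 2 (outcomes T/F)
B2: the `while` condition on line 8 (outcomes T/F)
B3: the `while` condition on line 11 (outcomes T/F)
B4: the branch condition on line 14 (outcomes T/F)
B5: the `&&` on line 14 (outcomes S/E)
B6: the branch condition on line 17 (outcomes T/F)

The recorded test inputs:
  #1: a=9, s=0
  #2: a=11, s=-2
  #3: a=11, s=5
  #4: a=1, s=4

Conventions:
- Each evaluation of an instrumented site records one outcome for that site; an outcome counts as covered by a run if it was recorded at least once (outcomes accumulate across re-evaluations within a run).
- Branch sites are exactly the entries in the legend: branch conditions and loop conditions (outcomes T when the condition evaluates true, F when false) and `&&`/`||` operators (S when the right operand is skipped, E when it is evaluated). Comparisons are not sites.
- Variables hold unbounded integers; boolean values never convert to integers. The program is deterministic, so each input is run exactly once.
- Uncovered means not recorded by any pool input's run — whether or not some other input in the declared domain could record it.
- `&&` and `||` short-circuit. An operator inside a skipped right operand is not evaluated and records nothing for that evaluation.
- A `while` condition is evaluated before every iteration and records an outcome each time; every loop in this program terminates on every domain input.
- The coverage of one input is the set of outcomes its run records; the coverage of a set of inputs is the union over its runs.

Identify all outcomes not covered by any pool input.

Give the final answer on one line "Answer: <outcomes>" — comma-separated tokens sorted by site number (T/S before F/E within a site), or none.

#1 (a=9, s=0) -> covered: B1=F, B2=T, B2=F, B3=T, B3=F, B4=F, B5=E, B6=T
#2 (a=11, s=-2) -> covered: B1=F, B2=T, B2=F, B3=T, B3=F, B4=F, B5=S, B6=T
#3 (a=11, s=5) -> covered: B1=F, B2=T, B2=F, B3=T, B3=F, B4=F, B5=S, B6=T
#4 (a=1, s=4) -> covered: B1=T, B2=T, B2=F, B3=T, B3=F, B4=F, B5=E, B6=F
union over the pool: B1=T, B1=F, B2=T, B2=F, B3=T, B3=F, B4=F, B5=S, B5=E, B6=T, B6=F
uncovered (1 of 12): B4=T

Answer: B4=T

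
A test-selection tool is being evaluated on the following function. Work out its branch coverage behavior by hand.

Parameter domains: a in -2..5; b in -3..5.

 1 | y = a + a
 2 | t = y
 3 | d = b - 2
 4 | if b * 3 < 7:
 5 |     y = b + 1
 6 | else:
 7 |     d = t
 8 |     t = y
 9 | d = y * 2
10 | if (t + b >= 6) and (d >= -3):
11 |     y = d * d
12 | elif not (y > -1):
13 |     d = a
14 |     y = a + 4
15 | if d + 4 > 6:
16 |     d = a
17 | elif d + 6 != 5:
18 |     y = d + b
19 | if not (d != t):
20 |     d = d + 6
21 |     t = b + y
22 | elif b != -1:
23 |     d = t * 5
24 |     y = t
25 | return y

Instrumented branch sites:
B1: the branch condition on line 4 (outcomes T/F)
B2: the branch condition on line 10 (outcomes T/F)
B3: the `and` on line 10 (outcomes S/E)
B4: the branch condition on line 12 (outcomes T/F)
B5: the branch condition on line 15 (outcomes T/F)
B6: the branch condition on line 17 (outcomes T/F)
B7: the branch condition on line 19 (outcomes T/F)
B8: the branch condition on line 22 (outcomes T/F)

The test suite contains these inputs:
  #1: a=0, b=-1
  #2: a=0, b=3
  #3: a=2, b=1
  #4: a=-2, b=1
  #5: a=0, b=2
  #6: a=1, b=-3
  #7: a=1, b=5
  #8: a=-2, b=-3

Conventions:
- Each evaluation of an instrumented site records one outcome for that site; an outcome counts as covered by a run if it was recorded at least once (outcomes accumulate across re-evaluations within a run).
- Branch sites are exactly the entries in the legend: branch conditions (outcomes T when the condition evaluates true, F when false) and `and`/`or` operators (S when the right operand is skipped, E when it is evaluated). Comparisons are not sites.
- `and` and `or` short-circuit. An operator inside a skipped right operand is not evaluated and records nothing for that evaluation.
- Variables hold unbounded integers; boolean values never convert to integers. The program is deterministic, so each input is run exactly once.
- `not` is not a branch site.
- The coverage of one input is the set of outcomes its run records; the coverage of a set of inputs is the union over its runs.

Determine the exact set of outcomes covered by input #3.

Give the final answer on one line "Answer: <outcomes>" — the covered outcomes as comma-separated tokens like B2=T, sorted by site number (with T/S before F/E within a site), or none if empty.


Running input #3 (a=2, b=1), event by event:
  B1->T, B3->S, B2->F, B4->F, B5->T, B7->F, B8->T
deduplicating events, the covered set is: B1=T, B2=F, B3=S, B4=F, B5=T, B7=F, B8=T
Answer: B1=T, B2=F, B3=S, B4=F, B5=T, B7=F, B8=T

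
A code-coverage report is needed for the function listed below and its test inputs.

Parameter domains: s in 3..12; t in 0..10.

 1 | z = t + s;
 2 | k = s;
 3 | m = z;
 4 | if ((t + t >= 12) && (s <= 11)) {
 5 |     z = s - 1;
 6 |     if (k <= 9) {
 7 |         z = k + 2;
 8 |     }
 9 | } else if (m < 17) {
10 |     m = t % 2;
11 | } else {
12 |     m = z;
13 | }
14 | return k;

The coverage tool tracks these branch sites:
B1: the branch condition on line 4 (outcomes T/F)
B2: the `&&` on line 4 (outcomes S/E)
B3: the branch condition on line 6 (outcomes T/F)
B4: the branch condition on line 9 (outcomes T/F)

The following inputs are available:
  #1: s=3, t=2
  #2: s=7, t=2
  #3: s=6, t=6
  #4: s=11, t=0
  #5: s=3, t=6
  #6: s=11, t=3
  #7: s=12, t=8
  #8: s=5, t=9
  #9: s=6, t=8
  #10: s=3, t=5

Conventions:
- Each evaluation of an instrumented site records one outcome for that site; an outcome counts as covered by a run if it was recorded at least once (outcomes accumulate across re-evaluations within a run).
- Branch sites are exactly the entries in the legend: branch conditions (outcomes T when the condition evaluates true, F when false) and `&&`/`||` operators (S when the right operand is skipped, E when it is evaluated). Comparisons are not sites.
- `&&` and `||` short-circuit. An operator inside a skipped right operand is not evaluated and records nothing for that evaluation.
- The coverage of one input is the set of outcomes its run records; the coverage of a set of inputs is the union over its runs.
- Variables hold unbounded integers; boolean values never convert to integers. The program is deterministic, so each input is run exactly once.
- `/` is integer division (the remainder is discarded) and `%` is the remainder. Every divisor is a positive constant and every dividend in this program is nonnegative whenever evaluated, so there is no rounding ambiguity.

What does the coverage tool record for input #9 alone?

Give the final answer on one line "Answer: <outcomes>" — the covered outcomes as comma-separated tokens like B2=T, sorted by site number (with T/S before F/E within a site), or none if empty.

Event log for input #9 (s=6, t=8):
  B2->E, B1->T, B3->T
collecting distinct outcomes: B1=T, B2=E, B3=T

Answer: B1=T, B2=E, B3=T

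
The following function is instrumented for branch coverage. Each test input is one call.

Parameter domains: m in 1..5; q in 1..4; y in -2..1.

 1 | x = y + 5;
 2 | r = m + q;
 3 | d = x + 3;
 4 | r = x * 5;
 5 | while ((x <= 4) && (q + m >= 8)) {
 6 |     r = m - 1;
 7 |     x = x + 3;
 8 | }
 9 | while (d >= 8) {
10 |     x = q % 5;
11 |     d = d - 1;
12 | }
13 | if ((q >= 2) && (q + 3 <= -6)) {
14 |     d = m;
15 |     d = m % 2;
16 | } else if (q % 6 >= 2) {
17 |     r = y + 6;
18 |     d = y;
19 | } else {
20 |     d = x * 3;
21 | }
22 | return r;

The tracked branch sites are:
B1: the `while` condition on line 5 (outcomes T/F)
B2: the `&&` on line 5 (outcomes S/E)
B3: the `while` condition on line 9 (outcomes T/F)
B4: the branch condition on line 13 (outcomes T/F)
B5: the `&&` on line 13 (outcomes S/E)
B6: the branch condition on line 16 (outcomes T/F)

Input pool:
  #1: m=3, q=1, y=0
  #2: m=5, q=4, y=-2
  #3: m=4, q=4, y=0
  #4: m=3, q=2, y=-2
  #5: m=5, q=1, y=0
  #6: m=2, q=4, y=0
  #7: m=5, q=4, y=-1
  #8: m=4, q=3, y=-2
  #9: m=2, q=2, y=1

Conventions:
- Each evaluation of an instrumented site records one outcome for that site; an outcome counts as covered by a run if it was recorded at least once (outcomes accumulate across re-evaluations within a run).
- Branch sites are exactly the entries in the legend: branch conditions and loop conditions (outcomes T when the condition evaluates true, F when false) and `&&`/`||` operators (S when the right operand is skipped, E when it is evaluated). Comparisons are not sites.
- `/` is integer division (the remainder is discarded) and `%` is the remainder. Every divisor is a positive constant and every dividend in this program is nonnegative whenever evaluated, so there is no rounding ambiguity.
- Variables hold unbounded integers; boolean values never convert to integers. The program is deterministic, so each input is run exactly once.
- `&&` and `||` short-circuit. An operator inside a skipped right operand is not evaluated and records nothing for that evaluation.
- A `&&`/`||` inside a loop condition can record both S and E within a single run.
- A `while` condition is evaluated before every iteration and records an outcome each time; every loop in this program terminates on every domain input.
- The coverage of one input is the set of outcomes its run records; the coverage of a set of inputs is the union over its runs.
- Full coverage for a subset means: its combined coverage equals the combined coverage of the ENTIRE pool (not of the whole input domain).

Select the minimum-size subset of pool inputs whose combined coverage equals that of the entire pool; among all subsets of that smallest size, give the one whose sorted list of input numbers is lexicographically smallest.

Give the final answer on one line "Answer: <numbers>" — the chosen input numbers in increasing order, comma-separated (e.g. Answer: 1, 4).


input #1, m=3, q=1, y=0: events B2->S, B1->F, B3->T, B3->F, B5->S, B4->F, B6->F; outcomes B1=F, B2=S, B3=T, B3=F, B4=F, B5=S, B6=F
input #2, m=5, q=4, y=-2: events B2->E, B1->T, B2->S, B1->F, B3->F, B5->E, B4->F, B6->T; outcomes B1=T, B1=F, B2=S, B2=E, B3=F, B4=F, B5=E, B6=T
input #3, m=4, q=4, y=0: events B2->S, B1->F, B3->T, B3->F, B5->E, B4->F, B6->T; outcomes B1=F, B2=S, B3=T, B3=F, B4=F, B5=E, B6=T
input #4, m=3, q=2, y=-2: events B2->E, B1->F, B3->F, B5->E, B4->F, B6->T; outcomes B1=F, B2=E, B3=F, B4=F, B5=E, B6=T
input #5, m=5, q=1, y=0: events B2->S, B1->F, B3->T, B3->F, B5->S, B4->F, B6->F; outcomes B1=F, B2=S, B3=T, B3=F, B4=F, B5=S, B6=F
input #6, m=2, q=4, y=0: events B2->S, B1->F, B3->T, B3->F, B5->E, B4->F, B6->T; outcomes B1=F, B2=S, B3=T, B3=F, B4=F, B5=E, B6=T
input #7, m=5, q=4, y=-1: events B2->E, B1->T, B2->S, B1->F, B3->F, B5->E, B4->F, B6->T; outcomes B1=T, B1=F, B2=S, B2=E, B3=F, B4=F, B5=E, B6=T
input #8, m=4, q=3, y=-2: events B2->E, B1->F, B3->F, B5->E, B4->F, B6->T; outcomes B1=F, B2=E, B3=F, B4=F, B5=E, B6=T
input #9, m=2, q=2, y=1: events B2->S, B1->F, B3->T, B3->T, B3->F, B5->E, B4->F, B6->T; outcomes B1=F, B2=S, B3=T, B3=F, B4=F, B5=E, B6=T
together the pool reaches 11 outcomes: B1=T, B1=F, B2=S, B2=E, B3=T, B3=F, B4=F, B5=S, B5=E, B6=T, B6=F
checked all size-1 subsets: none covers 11 outcomes (max 8/11)
at size 2, {1, 2} reaches all 11 outcomes; every lexicographically earlier size-2 subset fails
Answer: 1, 2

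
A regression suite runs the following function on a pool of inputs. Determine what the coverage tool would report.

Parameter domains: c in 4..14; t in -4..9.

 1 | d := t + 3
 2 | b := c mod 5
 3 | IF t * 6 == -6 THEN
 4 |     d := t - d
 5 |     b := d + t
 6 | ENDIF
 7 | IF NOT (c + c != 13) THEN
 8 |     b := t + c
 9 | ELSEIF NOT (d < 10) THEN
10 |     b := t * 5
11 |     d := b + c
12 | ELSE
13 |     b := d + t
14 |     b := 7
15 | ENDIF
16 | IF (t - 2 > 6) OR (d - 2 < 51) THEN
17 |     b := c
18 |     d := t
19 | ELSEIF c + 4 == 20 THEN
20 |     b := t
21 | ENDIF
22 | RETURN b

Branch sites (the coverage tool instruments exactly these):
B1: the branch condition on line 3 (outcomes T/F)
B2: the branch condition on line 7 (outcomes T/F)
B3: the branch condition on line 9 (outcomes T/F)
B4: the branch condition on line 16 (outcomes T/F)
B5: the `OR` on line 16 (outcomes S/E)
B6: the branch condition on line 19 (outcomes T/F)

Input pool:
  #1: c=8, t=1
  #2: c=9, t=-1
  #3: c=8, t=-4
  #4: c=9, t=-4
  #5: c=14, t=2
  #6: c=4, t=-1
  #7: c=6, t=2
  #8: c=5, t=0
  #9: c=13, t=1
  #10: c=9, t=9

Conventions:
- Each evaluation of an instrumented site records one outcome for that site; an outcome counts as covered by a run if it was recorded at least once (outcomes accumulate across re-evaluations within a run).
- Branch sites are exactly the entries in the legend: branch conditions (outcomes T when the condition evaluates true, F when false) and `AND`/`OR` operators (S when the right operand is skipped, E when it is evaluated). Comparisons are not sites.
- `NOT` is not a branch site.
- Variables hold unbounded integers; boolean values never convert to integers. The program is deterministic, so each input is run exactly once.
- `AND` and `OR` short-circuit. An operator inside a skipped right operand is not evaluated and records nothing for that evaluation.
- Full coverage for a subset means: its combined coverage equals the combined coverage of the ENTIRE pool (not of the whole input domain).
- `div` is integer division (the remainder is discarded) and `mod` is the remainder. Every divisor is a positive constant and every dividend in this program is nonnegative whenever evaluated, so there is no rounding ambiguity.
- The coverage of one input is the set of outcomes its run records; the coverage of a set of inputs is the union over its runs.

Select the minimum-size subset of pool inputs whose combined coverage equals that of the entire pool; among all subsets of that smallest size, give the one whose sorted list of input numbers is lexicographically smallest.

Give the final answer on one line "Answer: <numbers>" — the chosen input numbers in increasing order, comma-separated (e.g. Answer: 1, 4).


input #1 (c=8, t=1): events B1->F, B2->F, B3->F, B5->E, B4->T; covers B1=F, B2=F, B3=F, B4=T, B5=E
input #2 (c=9, t=-1): events B1->T, B2->F, B3->F, B5->E, B4->T; covers B1=T, B2=F, B3=F, B4=T, B5=E
input #3 (c=8, t=-4): events B1->F, B2->F, B3->F, B5->E, B4->T; covers B1=F, B2=F, B3=F, B4=T, B5=E
input #4 (c=9, t=-4): events B1->F, B2->F, B3->F, B5->E, B4->T; covers B1=F, B2=F, B3=F, B4=T, B5=E
input #5 (c=14, t=2): events B1->F, B2->F, B3->F, B5->E, B4->T; covers B1=F, B2=F, B3=F, B4=T, B5=E
input #6 (c=4, t=-1): events B1->T, B2->F, B3->F, B5->E, B4->T; covers B1=T, B2=F, B3=F, B4=T, B5=E
input #7 (c=6, t=2): events B1->F, B2->F, B3->F, B5->E, B4->T; covers B1=F, B2=F, B3=F, B4=T, B5=E
input #8 (c=5, t=0): events B1->F, B2->F, B3->F, B5->E, B4->T; covers B1=F, B2=F, B3=F, B4=T, B5=E
input #9 (c=13, t=1): events B1->F, B2->F, B3->F, B5->E, B4->T; covers B1=F, B2=F, B3=F, B4=T, B5=E
input #10 (c=9, t=9): events B1->F, B2->F, B3->T, B5->S, B4->T; covers B1=F, B2=F, B3=T, B4=T, B5=S
the full pool covers 8 outcomes: B1=T, B1=F, B2=F, B3=T, B3=F, B4=T, B5=S, B5=E
size 1 is not enough: best union over all size-1 subsets is 5/8
size 2: inputs {2, 10} cover all 8 outcomes, and no lexicographically smaller subset of this size does
Answer: 2, 10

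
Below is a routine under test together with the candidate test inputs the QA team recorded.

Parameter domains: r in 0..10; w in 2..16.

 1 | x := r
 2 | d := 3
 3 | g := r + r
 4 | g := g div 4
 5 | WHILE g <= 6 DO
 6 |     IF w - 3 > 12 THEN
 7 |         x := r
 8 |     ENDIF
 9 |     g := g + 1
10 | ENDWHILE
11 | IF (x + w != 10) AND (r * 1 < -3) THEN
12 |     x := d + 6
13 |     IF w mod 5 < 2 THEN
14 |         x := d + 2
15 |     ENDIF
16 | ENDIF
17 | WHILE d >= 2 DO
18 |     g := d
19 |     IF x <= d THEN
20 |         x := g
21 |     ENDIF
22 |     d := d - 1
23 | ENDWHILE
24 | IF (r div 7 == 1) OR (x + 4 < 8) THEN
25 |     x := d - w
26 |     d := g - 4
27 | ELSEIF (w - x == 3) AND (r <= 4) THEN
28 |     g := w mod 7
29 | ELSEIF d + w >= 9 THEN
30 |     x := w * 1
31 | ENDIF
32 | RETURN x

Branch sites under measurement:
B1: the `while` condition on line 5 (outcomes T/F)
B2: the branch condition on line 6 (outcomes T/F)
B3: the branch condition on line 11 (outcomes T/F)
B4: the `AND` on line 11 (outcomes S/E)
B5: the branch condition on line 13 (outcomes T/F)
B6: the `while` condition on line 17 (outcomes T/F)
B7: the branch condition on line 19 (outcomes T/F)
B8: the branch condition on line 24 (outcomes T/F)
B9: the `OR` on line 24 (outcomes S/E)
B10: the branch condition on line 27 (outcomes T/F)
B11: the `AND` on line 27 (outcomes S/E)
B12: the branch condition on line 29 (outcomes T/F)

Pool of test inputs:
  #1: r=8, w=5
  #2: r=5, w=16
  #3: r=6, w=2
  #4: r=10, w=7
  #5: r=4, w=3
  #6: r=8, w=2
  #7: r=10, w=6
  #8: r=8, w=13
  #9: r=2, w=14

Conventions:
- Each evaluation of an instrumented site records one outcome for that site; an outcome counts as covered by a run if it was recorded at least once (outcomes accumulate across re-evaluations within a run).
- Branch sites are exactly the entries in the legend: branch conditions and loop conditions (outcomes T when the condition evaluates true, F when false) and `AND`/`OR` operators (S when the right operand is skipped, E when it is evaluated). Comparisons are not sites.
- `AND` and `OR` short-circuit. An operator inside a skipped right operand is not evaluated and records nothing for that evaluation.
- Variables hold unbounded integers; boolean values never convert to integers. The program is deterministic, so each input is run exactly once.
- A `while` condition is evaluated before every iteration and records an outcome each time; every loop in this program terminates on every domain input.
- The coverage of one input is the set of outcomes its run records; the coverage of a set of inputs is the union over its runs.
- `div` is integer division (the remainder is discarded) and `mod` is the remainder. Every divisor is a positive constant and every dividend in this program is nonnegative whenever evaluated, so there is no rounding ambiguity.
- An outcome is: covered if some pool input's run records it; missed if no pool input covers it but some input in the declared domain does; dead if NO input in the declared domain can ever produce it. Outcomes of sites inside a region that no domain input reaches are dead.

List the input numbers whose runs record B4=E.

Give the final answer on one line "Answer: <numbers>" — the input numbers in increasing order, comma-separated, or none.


input #1 (r=8, w=5): produces B4=E
input #2 (r=5, w=16): produces B4=E
input #3 (r=6, w=2): produces B4=E
input #4 (r=10, w=7): produces B4=E
input #5 (r=4, w=3): produces B4=E
input #6 (r=8, w=2): does not produce B4=E
input #7 (r=10, w=6): produces B4=E
input #8 (r=8, w=13): produces B4=E
input #9 (r=2, w=14): produces B4=E
Answer: 1, 2, 3, 4, 5, 7, 8, 9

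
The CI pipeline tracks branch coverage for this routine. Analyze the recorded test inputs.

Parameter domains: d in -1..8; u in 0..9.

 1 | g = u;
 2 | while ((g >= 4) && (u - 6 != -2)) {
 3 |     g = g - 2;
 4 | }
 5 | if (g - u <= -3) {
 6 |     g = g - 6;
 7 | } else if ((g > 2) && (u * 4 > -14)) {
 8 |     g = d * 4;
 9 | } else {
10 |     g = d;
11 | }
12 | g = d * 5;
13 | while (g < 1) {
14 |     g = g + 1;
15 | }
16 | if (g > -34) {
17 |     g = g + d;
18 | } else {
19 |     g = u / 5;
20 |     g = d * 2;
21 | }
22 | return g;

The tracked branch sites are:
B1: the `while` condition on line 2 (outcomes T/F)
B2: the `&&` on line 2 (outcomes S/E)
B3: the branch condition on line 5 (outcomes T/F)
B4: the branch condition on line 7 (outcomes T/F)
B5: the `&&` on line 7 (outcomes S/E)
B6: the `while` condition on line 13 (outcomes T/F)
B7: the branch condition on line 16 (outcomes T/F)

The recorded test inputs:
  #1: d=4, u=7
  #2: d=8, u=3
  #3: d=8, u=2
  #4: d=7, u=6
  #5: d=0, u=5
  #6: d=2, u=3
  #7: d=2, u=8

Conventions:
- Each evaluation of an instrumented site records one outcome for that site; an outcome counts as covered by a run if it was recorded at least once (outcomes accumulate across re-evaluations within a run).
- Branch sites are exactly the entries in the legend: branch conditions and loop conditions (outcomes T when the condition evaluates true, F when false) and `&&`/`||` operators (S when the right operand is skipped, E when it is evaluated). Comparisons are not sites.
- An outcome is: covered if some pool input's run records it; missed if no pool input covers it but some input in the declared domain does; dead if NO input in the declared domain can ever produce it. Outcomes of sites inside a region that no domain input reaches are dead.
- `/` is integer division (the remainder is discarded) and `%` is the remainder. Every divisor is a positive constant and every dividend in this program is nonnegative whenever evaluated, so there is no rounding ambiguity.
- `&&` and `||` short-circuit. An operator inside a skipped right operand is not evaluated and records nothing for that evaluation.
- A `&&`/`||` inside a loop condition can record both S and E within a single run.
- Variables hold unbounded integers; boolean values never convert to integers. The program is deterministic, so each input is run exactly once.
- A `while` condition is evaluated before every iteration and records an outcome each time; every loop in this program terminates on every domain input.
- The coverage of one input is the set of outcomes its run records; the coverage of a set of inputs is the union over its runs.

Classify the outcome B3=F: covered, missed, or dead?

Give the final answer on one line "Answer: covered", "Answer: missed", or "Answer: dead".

B3=F is recorded by pool input(s) 2, 3, 5, 6 -> covered

Answer: covered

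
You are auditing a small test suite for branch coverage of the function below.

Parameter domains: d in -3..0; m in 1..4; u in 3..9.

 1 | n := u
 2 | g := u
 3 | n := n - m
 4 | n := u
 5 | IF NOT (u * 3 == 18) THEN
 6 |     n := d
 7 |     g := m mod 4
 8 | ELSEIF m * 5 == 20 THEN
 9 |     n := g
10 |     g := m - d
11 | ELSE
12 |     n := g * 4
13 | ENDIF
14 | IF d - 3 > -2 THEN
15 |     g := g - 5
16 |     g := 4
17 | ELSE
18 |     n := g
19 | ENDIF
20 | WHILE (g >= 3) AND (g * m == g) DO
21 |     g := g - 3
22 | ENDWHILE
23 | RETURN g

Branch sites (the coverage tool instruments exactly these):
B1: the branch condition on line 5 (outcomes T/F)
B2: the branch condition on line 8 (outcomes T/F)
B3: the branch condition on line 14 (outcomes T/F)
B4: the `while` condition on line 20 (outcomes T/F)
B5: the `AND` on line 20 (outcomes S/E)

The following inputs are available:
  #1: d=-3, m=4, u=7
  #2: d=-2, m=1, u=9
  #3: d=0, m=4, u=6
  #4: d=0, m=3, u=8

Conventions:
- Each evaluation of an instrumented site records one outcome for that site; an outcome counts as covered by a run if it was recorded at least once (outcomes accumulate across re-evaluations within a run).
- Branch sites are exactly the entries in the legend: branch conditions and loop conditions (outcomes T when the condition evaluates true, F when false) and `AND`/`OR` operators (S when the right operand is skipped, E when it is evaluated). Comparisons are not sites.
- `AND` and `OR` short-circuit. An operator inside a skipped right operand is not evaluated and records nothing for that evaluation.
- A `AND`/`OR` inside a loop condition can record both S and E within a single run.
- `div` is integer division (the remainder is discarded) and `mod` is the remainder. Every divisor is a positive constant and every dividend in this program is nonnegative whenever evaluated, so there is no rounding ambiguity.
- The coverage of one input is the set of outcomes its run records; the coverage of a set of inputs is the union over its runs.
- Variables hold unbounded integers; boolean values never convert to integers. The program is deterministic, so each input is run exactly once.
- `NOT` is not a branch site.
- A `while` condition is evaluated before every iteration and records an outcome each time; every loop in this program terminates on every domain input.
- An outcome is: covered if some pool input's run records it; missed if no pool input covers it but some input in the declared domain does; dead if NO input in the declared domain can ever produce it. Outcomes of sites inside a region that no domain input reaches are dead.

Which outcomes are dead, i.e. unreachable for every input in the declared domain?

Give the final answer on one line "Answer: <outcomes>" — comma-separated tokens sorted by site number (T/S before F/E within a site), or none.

running all 112 domain inputs and tallying outcomes:
  B3=T: unreachable across the whole domain -> dead
  reachable outcomes have witnesses, e.g. B1=T (e.g. d=-3, m=1, u=3), B1=F (e.g. d=-3, m=1, u=6), B2=T (e.g. d=-3, m=4, u=6), B2=F (e.g. d=-3, m=1, u=6)

Answer: B3=T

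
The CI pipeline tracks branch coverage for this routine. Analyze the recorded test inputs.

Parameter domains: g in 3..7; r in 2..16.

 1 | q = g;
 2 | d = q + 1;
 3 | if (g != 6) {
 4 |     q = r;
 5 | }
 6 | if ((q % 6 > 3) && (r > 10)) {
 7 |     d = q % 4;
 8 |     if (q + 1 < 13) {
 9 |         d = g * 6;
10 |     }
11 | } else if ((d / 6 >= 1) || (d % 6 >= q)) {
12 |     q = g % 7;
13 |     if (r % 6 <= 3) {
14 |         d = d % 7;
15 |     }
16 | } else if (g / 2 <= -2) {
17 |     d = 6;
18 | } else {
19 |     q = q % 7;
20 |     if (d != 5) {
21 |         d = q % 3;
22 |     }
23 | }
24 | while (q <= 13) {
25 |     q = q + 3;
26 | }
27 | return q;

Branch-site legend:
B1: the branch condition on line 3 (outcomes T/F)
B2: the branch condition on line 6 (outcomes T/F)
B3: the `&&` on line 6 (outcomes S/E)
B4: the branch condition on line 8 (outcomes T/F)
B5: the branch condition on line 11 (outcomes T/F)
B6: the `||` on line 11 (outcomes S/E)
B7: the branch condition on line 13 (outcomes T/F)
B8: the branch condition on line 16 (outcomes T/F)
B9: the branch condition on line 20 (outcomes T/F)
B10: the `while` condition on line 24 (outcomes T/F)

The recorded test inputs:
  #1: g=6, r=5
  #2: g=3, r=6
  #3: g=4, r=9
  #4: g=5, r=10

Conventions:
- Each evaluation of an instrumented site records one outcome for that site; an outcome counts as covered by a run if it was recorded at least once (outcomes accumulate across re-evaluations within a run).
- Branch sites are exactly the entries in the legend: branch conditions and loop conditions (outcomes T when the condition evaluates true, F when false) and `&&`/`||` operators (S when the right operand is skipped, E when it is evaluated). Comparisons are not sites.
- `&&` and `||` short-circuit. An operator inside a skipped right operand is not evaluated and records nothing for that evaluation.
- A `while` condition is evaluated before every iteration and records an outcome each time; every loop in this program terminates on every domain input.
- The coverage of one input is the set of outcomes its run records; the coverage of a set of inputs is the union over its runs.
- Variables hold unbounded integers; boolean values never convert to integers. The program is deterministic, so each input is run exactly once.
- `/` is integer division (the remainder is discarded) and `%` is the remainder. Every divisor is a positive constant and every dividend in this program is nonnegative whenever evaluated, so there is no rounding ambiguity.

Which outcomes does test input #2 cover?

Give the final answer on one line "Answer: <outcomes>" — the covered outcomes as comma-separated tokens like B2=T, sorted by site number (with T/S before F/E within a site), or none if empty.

Running input #2 (g=3, r=6), event by event:
  B1->T, B3->S, B2->F, B6->E, B5->F, B8->F, B9->T, B10->T, B10->T, B10->T
  B10->F
deduplicating events, the covered set is: B1=T, B2=F, B3=S, B5=F, B6=E, B8=F, B9=T, B10=T, B10=F

Answer: B1=T, B2=F, B3=S, B5=F, B6=E, B8=F, B9=T, B10=T, B10=F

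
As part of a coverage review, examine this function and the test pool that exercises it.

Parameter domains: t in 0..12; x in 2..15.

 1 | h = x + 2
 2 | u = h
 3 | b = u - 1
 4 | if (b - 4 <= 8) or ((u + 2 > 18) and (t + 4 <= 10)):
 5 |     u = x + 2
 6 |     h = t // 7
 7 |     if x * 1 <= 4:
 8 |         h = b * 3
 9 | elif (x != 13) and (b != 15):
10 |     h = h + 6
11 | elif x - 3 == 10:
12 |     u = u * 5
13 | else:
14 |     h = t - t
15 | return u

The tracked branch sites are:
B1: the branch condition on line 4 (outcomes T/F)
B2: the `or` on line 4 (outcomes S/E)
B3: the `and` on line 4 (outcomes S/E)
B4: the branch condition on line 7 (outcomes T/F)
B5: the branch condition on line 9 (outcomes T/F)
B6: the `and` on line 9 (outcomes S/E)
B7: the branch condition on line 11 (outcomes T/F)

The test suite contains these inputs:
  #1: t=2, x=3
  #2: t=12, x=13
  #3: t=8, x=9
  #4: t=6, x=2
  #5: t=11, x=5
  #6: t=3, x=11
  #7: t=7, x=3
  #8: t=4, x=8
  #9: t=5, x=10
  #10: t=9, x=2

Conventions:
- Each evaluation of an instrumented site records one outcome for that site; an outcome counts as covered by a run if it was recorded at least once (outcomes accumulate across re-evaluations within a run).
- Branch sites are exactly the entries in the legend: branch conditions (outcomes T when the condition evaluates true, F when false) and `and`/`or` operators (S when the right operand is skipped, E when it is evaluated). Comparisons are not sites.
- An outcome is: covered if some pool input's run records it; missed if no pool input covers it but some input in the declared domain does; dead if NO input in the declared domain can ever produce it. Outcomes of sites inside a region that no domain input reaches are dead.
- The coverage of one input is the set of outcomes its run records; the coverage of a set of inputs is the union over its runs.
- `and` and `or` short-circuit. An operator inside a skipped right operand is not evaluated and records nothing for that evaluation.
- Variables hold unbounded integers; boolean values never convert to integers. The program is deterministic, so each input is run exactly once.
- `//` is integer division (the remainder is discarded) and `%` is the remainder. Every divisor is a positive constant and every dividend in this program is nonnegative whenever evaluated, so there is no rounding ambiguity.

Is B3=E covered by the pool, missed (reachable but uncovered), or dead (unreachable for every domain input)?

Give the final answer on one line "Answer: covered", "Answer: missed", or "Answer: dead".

no pool input records B3=E
but domain input (t=0, x=15) does record it -> reachable, so missed

Answer: missed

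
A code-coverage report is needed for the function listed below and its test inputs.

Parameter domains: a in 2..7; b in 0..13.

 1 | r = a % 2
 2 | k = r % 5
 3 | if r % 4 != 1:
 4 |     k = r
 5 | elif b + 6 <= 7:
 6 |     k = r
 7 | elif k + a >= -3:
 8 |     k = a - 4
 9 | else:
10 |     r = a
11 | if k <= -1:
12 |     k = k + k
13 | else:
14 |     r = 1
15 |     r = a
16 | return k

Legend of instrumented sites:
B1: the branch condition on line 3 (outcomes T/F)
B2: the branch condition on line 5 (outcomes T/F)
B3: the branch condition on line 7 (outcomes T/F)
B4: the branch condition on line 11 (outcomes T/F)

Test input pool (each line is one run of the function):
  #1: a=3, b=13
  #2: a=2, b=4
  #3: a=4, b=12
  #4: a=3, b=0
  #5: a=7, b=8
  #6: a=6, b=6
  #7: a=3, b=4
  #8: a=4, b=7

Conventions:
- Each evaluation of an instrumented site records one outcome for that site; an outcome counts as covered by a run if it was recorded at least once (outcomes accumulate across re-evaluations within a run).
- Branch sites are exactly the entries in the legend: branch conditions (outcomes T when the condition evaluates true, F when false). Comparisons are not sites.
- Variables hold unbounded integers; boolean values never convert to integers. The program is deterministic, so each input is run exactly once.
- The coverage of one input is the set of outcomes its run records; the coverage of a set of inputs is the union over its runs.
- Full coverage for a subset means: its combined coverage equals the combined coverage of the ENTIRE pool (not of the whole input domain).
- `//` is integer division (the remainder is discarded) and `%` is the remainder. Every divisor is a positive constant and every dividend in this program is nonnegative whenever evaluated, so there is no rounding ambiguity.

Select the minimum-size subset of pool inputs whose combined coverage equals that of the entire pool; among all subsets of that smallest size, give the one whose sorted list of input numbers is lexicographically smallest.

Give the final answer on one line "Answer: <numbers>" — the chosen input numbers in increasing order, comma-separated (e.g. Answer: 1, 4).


input #1 (a=3, b=13): events B1->F, B2->F, B3->T, B4->T; covers B1=F, B2=F, B3=T, B4=T
input #2 (a=2, b=4): events B1->T, B4->F; covers B1=T, B4=F
input #3 (a=4, b=12): events B1->T, B4->F; covers B1=T, B4=F
input #4 (a=3, b=0): events B1->F, B2->T, B4->F; covers B1=F, B2=T, B4=F
input #5 (a=7, b=8): events B1->F, B2->F, B3->T, B4->F; covers B1=F, B2=F, B3=T, B4=F
input #6 (a=6, b=6): events B1->T, B4->F; covers B1=T, B4=F
input #7 (a=3, b=4): events B1->F, B2->F, B3->T, B4->T; covers B1=F, B2=F, B3=T, B4=T
input #8 (a=4, b=7): events B1->T, B4->F; covers B1=T, B4=F
together the pool reaches 7 outcomes: B1=T, B1=F, B2=T, B2=F, B3=T, B4=T, B4=F
no size-1 subset reaches all 7 outcomes (best union: 4/7)
no size-2 subset reaches all 7 outcomes (best union: 6/7)
the canonical winner is {1, 2, 4}: size 3, full 7-outcome coverage, earliest index list among size-3 covers
Answer: 1, 2, 4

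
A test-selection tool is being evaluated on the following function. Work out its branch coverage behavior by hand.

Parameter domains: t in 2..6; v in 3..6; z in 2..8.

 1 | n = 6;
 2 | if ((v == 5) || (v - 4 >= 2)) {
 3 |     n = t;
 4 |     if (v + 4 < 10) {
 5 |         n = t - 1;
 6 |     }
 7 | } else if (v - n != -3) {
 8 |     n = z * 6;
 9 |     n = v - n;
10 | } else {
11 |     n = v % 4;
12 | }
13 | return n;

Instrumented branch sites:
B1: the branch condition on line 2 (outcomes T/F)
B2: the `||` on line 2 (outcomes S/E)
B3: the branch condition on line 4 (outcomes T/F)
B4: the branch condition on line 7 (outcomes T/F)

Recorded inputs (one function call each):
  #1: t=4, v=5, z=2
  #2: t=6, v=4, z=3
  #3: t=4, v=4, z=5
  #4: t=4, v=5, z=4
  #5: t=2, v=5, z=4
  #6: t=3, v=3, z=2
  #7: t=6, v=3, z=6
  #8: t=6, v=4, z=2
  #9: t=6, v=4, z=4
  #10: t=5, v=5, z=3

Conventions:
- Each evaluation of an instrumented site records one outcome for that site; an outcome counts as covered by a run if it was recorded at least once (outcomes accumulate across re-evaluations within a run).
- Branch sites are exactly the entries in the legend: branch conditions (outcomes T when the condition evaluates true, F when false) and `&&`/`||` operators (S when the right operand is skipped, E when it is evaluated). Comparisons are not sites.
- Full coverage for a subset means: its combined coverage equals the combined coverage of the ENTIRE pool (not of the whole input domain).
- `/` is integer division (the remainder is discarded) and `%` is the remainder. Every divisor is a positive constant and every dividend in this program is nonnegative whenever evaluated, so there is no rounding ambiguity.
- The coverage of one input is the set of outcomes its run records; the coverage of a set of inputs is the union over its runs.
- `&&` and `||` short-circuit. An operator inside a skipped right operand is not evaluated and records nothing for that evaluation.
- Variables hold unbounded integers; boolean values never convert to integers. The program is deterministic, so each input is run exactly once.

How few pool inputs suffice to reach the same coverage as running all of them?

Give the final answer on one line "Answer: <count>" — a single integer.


run #1 (t=4, v=5, z=2) runs B2->S, B1->T, B3->T; records B1=T, B2=S, B3=T
run #2 (t=6, v=4, z=3) runs B2->E, B1->F, B4->T; records B1=F, B2=E, B4=T
run #3 (t=4, v=4, z=5) runs B2->E, B1->F, B4->T; records B1=F, B2=E, B4=T
run #4 (t=4, v=5, z=4) runs B2->S, B1->T, B3->T; records B1=T, B2=S, B3=T
run #5 (t=2, v=5, z=4) runs B2->S, B1->T, B3->T; records B1=T, B2=S, B3=T
run #6 (t=3, v=3, z=2) runs B2->E, B1->F, B4->F; records B1=F, B2=E, B4=F
run #7 (t=6, v=3, z=6) runs B2->E, B1->F, B4->F; records B1=F, B2=E, B4=F
run #8 (t=6, v=4, z=2) runs B2->E, B1->F, B4->T; records B1=F, B2=E, B4=T
run #9 (t=6, v=4, z=4) runs B2->E, B1->F, B4->T; records B1=F, B2=E, B4=T
run #10 (t=5, v=5, z=3) runs B2->S, B1->T, B3->T; records B1=T, B2=S, B3=T
together the pool reaches 7 outcomes: B1=T, B1=F, B2=S, B2=E, B3=T, B4=T, B4=F
size 1 is not enough: best union over all size-1 subsets is 3/7
size 2 is not enough: best union over all size-2 subsets is 6/7
at size 3, {1, 2, 6} reaches all 7 outcomes; every lexicographically earlier size-3 subset fails
Answer: 3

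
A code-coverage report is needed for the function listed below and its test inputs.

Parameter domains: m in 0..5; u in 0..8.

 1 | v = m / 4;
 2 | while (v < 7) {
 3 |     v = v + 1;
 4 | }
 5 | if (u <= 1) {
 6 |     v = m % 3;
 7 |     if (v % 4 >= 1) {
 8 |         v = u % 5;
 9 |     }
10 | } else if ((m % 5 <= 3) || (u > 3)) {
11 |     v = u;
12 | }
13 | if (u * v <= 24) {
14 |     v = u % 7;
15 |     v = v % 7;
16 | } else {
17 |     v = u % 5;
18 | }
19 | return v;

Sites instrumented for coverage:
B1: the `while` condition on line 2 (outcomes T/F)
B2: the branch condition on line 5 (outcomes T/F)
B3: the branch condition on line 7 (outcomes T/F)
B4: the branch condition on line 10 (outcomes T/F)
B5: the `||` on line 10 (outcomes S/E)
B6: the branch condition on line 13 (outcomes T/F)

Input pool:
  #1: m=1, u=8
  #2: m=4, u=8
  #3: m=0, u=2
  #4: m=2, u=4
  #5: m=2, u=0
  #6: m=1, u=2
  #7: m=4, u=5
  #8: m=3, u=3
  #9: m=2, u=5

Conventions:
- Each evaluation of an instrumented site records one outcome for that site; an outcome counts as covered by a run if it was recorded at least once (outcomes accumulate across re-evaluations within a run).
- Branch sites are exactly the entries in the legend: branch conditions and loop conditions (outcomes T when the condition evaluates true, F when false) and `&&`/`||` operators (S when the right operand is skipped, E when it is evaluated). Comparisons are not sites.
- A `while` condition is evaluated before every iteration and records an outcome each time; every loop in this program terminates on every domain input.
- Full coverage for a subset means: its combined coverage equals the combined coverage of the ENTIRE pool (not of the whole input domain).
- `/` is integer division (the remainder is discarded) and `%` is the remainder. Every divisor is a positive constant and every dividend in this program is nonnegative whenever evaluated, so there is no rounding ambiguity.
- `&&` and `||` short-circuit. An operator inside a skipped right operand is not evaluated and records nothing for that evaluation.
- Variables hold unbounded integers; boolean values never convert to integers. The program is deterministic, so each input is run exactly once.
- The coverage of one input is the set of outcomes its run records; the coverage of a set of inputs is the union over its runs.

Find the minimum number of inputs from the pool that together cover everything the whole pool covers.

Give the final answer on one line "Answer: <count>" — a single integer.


test 1 (m=1, u=8) fires B1->T, B1->T, B1->T, B1->T, B1->T, B1->T, B1->T, B1->F, B2->F, B5->S, B4->T, B6->F; hits B1=T, B1=F, B2=F, B4=T, B5=S, B6=F
test 2 (m=4, u=8) fires B1->T, B1->T, B1->T, B1->T, B1->T, B1->T, B1->F, B2->F, B5->E, B4->T, B6->F; hits B1=T, B1=F, B2=F, B4=T, B5=E, B6=F
test 3 (m=0, u=2) fires B1->T, B1->T, B1->T, B1->T, B1->T, B1->T, B1->T, B1->F, B2->F, B5->S, B4->T, B6->T; hits B1=T, B1=F, B2=F, B4=T, B5=S, B6=T
test 4 (m=2, u=4) fires B1->T, B1->T, B1->T, B1->T, B1->T, B1->T, B1->T, B1->F, B2->F, B5->S, B4->T, B6->T; hits B1=T, B1=F, B2=F, B4=T, B5=S, B6=T
test 5 (m=2, u=0) fires B1->T, B1->T, B1->T, B1->T, B1->T, B1->T, B1->T, B1->F, B2->T, B3->T, B6->T; hits B1=T, B1=F, B2=T, B3=T, B6=T
test 6 (m=1, u=2) fires B1->T, B1->T, B1->T, B1->T, B1->T, B1->T, B1->T, B1->F, B2->F, B5->S, B4->T, B6->T; hits B1=T, B1=F, B2=F, B4=T, B5=S, B6=T
test 7 (m=4, u=5) fires B1->T, B1->T, B1->T, B1->T, B1->T, B1->T, B1->F, B2->F, B5->E, B4->T, B6->F; hits B1=T, B1=F, B2=F, B4=T, B5=E, B6=F
test 8 (m=3, u=3) fires B1->T, B1->T, B1->T, B1->T, B1->T, B1->T, B1->T, B1->F, B2->F, B5->S, B4->T, B6->T; hits B1=T, B1=F, B2=F, B4=T, B5=S, B6=T
test 9 (m=2, u=5) fires B1->T, B1->T, B1->T, B1->T, B1->T, B1->T, B1->T, B1->F, B2->F, B5->S, B4->T, B6->F; hits B1=T, B1=F, B2=F, B4=T, B5=S, B6=F
the full pool covers 10 outcomes: B1=T, B1=F, B2=T, B2=F, B3=T, B4=T, B5=S, B5=E, B6=T, B6=F
size 1 is not enough: best union over all size-1 subsets is 6/10
size 2 is not enough: best union over all size-2 subsets is 9/10
size 3: inputs {1, 2, 5} cover all 10 outcomes, and no lexicographically smaller subset of this size does
Answer: 3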